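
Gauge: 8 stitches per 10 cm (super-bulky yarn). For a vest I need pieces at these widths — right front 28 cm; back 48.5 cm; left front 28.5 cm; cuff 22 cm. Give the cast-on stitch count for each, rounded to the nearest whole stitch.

Rate = 8/10 = 0.8 sts per cm.
right front: 28 × 0.8 = 22.40 → 22.
back: 48.5 × 0.8 = 38.80 → 39.
left front: 28.5 × 0.8 = 22.80 → 23.
cuff: 22 × 0.8 = 17.60 → 18.

right front 22; back 39; left front 23; cuff 18.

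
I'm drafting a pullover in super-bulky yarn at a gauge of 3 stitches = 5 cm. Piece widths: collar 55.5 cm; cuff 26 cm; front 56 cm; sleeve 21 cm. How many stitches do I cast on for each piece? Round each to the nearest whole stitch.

collar 33; cuff 16; front 34; sleeve 13.

Rate = 3/5 = 0.6 sts per cm.
collar: 55.5 × 0.6 = 33.30 → 33.
cuff: 26 × 0.6 = 15.60 → 16.
front: 56 × 0.6 = 33.60 → 34.
sleeve: 21 × 0.6 = 12.60 → 13.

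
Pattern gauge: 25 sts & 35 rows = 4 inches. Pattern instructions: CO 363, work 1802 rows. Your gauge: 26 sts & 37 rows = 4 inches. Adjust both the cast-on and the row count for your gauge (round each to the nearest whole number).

Cast on 378 stitches; work 1905 rows.

Stitches: 363 × 26/25 = 377.52 → 378.
Rows: 1802 × 37/35 = 1904.97 → 1905.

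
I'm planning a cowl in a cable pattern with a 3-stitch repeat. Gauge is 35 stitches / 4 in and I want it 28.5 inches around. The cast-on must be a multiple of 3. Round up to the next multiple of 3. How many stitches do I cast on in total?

CO 252 sts.

35 / 4 = 8.75 sts per inch.
28.5 × 8.75 = 249.38 sts.
Next multiple of 3: 252.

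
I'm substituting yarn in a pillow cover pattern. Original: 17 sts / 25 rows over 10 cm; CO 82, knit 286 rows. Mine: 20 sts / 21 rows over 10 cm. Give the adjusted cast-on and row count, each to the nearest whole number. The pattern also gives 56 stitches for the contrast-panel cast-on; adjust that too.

Cast on 96 stitches; work 240 rows; contrast-panel cast-on 66 stitches.

Stitches: 82 × 20/17 = 96.47 → 96.
Rows: 286 × 21/25 = 240.24 → 240.
contrast-panel cast-on: 56 × 20/17 = 65.88 → 66.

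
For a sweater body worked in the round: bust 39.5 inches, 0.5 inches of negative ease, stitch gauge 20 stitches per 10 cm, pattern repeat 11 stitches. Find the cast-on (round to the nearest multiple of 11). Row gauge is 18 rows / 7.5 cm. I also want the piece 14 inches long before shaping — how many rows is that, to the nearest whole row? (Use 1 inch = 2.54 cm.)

Finished = 39.5 − 0.5 = 39 inches.
39 inches × 2.54 = 99.06 cm.
20/10 = 2 sts per cm; 99.06 × 2 = 198.12 sts.
Nearest multiple of 11 → 198.
14 inches = 35.56 cm; × 2.4 = 85.34 → 85 rows.

Cast on 198 stitches; work 85 rows.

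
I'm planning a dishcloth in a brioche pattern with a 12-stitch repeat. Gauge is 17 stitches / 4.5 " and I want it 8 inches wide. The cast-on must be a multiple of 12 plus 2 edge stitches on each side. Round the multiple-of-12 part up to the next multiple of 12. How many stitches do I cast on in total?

CO 40 sts.

17 / 4.5 = 3.778 sts per inch.
8 × 3.778 = 30.22 sts.
Less 4 edge sts → 26.22 for the repeat.
Next multiple of 12: 36.
Add back 4 edge sts → 40.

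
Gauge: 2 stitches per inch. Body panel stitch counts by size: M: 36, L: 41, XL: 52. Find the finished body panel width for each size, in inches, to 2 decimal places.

2/1 = 2 sts per in.
M: 36 / 2 = 18.000 → 18.00 in.
L: 41 / 2 = 20.500 → 20.50 in.
XL: 52 / 2 = 26.000 → 26.00 in.

M 18.00 inches; L 20.50 inches; XL 26.00 inches.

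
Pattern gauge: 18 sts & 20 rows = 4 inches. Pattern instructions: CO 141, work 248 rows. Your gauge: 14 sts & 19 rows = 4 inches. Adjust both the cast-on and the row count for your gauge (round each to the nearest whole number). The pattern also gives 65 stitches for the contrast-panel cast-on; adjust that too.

Cast on 110 stitches; work 236 rows; contrast-panel cast-on 51 stitches.

Stitches: 141 × 14/18 = 109.67 → 110.
Rows: 248 × 19/20 = 235.60 → 236.
contrast-panel cast-on: 65 × 14/18 = 50.56 → 51.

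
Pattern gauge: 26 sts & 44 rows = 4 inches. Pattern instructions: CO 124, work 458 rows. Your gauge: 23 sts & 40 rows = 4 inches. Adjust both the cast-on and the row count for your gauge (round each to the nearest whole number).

Cast on 110 stitches; work 416 rows.

Stitches: 124 × 23/26 = 109.69 → 110.
Rows: 458 × 40/44 = 416.36 → 416.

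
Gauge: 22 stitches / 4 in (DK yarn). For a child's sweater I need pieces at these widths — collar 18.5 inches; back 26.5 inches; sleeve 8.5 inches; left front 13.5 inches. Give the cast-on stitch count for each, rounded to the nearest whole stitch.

Rate = 22/4 = 5.5 sts per in.
collar: 18.5 × 5.5 = 101.75 → 102.
back: 26.5 × 5.5 = 145.75 → 146.
sleeve: 8.5 × 5.5 = 46.75 → 47.
left front: 13.5 × 5.5 = 74.25 → 74.

collar 102; back 146; sleeve 47; left front 74.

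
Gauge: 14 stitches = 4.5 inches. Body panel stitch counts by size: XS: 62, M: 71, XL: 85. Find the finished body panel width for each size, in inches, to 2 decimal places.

14/4.5 = 3.111 sts per in.
XS: 62 / 3.111 = 19.929 → 19.93 in.
M: 71 / 3.111 = 22.821 → 22.82 in.
XL: 85 / 3.111 = 27.321 → 27.32 in.

XS 19.93 inches; M 22.82 inches; XL 27.32 inches.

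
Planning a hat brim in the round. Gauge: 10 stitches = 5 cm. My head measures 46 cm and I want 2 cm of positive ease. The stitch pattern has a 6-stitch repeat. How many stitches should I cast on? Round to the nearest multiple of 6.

Finished = 46 + 2 = 48 cm.
10 / 5 = 2 sts/cm.
48 × 2 = 96.00 sts.
Nearest multiple of 6: 96.

CO 96 sts.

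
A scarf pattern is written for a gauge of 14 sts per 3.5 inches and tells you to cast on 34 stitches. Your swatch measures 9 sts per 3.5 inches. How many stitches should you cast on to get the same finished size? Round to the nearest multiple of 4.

20 stitches.

Scale factor = 9 / 14 = 0.643.
34 × 9 / 14 = 21.86 sts.
→ 20 sts.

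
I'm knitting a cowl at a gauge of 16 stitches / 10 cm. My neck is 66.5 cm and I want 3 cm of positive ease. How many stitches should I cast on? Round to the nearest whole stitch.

Finished = 66.5 + 3 = 69.5 cm.
16 / 10 = 1.6 sts per cm.
69.50 × 1.6 = 111.20 sts.
→ 111 sts.

CO 111 sts.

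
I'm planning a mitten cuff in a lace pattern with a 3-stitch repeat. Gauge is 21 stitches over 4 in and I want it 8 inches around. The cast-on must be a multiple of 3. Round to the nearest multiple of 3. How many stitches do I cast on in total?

21 / 4 = 5.25 sts per inch.
8 × 5.25 = 42.00 sts.
Nearest multiple of 3: 42.

Cast on 42 stitches.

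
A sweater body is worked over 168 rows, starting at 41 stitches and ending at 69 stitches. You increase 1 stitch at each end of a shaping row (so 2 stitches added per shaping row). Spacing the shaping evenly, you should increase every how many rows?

Stitches to add: |69 − 41| = 28.
Shaping rows needed: 28 / 2 = 14.
168 rows / 14 = every 12 rows.

Increase every 12th row.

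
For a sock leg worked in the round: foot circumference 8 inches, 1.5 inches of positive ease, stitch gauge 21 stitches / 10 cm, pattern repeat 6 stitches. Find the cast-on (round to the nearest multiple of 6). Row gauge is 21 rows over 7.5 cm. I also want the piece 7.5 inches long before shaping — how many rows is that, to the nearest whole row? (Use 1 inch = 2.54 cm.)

Finished = 8 + 1.5 = 9.5 inches.
9.5 inches × 2.54 = 24.13 cm.
21/10 = 2.1 sts per cm; 24.13 × 2.1 = 50.67 sts.
Nearest multiple of 6 → 48.
7.5 inches = 19.05 cm; × 2.8 = 53.34 → 53 rows.

Cast on 48 stitches; work 53 rows.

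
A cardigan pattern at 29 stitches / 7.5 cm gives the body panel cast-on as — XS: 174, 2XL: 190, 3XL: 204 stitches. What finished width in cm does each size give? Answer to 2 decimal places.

29/7.5 = 3.867 sts per cm.
XS: 174 / 3.867 = 45.000 → 45.00 cm.
2XL: 190 / 3.867 = 49.138 → 49.14 cm.
3XL: 204 / 3.867 = 52.759 → 52.76 cm.

XS 45.00 cm; 2XL 49.14 cm; 3XL 52.76 cm.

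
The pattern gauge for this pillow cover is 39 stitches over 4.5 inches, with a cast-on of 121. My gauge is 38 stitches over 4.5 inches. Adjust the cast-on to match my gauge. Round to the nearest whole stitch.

Cast on 118 stitches.

Scale factor = 38 / 39 = 0.974.
121 × 38 / 39 = 117.90 sts.
→ 118 sts.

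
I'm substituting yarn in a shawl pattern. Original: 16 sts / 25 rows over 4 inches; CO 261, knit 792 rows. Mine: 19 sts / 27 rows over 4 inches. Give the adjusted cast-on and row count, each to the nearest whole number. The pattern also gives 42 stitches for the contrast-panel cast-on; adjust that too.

Cast on 310 stitches; work 855 rows; contrast-panel cast-on 50 stitches.

Stitches: 261 × 19/16 = 309.94 → 310.
Rows: 792 × 27/25 = 855.36 → 855.
contrast-panel cast-on: 42 × 19/16 = 49.88 → 50.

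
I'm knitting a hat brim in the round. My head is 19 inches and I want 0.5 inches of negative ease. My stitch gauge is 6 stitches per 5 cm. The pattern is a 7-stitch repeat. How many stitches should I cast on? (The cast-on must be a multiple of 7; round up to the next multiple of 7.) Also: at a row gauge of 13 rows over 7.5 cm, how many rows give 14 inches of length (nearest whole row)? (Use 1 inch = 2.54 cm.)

Finished = 19 − 0.5 = 18.5 inches.
18.5 inches × 2.54 = 46.99 cm.
6/5 = 1.2 sts per cm; 46.99 × 1.2 = 56.39 sts.
Next multiple of 7 → 63.
14 inches = 35.56 cm; × 1.733 = 61.64 → 62 rows.

Cast on 63 stitches; work 62 rows.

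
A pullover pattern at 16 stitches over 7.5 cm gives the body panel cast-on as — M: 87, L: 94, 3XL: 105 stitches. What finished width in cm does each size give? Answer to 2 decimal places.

M 40.78 cm; L 44.06 cm; 3XL 49.22 cm.

16/7.5 = 2.133 sts per cm.
M: 87 / 2.133 = 40.781 → 40.78 cm.
L: 94 / 2.133 = 44.062 → 44.06 cm.
3XL: 105 / 2.133 = 49.219 → 49.22 cm.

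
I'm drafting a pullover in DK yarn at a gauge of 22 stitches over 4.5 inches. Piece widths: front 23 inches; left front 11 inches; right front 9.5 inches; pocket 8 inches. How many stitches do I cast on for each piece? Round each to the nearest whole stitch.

Rate = 22/4.5 = 4.889 sts per in.
front: 23 × 4.889 = 112.44 → 112.
left front: 11 × 4.889 = 53.78 → 54.
right front: 9.5 × 4.889 = 46.44 → 46.
pocket: 8 × 4.889 = 39.11 → 39.

front 112; left front 54; right front 46; pocket 39.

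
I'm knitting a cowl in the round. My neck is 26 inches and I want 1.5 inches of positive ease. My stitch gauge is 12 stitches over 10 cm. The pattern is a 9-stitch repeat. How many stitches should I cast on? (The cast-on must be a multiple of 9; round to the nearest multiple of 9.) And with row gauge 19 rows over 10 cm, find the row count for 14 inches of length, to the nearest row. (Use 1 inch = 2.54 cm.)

Cast on 81 stitches; work 68 rows.

Finished = 26 + 1.5 = 27.5 inches.
27.5 inches × 2.54 = 69.85 cm.
12/10 = 1.2 sts per cm; 69.85 × 1.2 = 83.82 sts.
Nearest multiple of 9 → 81.
14 inches = 35.56 cm; × 1.9 = 67.56 → 68 rows.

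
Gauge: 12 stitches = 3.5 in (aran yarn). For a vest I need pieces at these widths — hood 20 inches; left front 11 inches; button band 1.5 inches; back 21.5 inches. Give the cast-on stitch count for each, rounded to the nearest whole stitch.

Rate = 12/3.5 = 3.429 sts per in.
hood: 20 × 3.429 = 68.57 → 69.
left front: 11 × 3.429 = 37.71 → 38.
button band: 1.5 × 3.429 = 5.14 → 5.
back: 21.5 × 3.429 = 73.71 → 74.

hood 69; left front 38; button band 5; back 74.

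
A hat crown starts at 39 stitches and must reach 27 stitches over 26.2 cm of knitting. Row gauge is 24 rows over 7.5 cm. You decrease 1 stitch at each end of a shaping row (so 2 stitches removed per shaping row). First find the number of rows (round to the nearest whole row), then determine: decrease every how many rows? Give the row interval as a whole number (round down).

Rows = 26.2 × 3.2 = 83.8 → 84 rows.
Stitches to remove: 12 → 6 shaping rows (at 2 st each).
84 / 6 = 14.00 → every 14 rows.

Decrease every 14th row.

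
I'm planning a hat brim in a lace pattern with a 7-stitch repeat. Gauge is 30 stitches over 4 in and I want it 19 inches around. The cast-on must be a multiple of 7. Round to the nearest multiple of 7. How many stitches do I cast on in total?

30 / 4 = 7.5 sts per inch.
19 × 7.5 = 142.50 sts.
Nearest multiple of 7: 140.

140 stitches.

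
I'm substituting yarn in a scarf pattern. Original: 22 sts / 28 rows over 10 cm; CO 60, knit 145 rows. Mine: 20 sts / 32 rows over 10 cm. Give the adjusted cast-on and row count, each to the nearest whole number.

Cast on 55 stitches; work 166 rows.

Stitches: 60 × 20/22 = 54.55 → 55.
Rows: 145 × 32/28 = 165.71 → 166.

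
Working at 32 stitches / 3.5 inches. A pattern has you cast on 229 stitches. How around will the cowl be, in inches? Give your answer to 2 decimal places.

32 stitches / 3.5 inch = 9.143 stitches per inch.
229 / 9.143 = 25.047 inches.

25.05 inches.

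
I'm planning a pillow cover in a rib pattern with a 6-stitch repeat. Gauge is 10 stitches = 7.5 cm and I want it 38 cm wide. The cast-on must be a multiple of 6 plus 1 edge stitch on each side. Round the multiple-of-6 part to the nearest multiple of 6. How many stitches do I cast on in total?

10 / 7.5 = 1.333 sts per cm.
38 × 1.333 = 50.67 sts.
Less 2 edge sts → 48.67 for the repeat.
Nearest multiple of 6: 48.
Add back 2 edge sts → 50.

CO 50 sts.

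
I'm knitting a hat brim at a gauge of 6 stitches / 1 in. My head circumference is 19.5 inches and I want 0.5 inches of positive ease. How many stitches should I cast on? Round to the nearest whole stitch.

CO 120 sts.

Finished = 19.5 + 0.5 = 20 in.
6 / 1 = 6 sts per inch.
20.00 × 6 = 120.00 sts.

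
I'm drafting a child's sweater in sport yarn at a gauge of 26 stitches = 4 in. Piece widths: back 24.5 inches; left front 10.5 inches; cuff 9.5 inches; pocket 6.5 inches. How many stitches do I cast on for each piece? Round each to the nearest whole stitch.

Rate = 26/4 = 6.5 sts per in.
back: 24.5 × 6.5 = 159.25 → 159.
left front: 10.5 × 6.5 = 68.25 → 68.
cuff: 9.5 × 6.5 = 61.75 → 62.
pocket: 6.5 × 6.5 = 42.25 → 42.

back 159; left front 68; cuff 62; pocket 42.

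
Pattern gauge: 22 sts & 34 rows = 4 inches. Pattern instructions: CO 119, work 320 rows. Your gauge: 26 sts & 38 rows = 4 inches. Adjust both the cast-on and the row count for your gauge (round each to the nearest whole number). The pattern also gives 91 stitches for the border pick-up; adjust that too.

Stitches: 119 × 26/22 = 140.64 → 141.
Rows: 320 × 38/34 = 357.65 → 358.
border pick-up: 91 × 26/22 = 107.55 → 108.

Cast on 141 stitches; work 358 rows; border pick-up 108 stitches.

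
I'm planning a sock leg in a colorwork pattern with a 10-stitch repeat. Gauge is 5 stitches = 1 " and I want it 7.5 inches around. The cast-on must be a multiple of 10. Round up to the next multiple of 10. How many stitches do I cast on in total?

5 / 1 = 5 sts per inch.
7.5 × 5 = 37.50 sts.
Next multiple of 10: 40.

40 stitches.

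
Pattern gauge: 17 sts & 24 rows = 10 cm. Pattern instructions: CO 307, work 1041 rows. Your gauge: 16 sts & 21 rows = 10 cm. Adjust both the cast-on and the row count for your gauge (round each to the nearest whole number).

Cast on 289 stitches; work 911 rows.

Stitches: 307 × 16/17 = 288.94 → 289.
Rows: 1041 × 21/24 = 910.88 → 911.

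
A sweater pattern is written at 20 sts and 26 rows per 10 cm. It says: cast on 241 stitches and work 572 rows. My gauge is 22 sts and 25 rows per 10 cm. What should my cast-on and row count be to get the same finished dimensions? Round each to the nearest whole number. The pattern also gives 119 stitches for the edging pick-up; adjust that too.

Cast on 265 stitches; work 550 rows; edging pick-up 131 stitches.

Stitches: 241 × 22/20 = 265.10 → 265.
Rows: 572 × 25/26 = 550.00 → 550.
edging pick-up: 119 × 22/20 = 130.90 → 131.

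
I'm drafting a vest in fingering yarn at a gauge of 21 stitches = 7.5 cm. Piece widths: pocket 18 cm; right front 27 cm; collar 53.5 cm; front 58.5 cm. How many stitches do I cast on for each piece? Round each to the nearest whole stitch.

Rate = 21/7.5 = 2.8 sts per cm.
pocket: 18 × 2.8 = 50.40 → 50.
right front: 27 × 2.8 = 75.60 → 76.
collar: 53.5 × 2.8 = 149.80 → 150.
front: 58.5 × 2.8 = 163.80 → 164.

pocket 50; right front 76; collar 150; front 164.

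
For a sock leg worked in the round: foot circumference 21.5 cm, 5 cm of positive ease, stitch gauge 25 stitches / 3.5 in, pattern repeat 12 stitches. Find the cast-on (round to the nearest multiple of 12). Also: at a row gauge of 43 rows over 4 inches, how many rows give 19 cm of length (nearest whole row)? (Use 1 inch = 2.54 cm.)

Finished = 21.5 + 5 = 26.5 cm.
26.5 cm × 1/2.54 = 10.43 inches.
25/3.5 = 7.143 sts per in; 10.43 × 7.143 = 74.52 sts.
Nearest multiple of 12 → 72.
19 cm = 7.48 inches; × 10.75 = 80.41 → 80 rows.

Cast on 72 stitches; work 80 rows.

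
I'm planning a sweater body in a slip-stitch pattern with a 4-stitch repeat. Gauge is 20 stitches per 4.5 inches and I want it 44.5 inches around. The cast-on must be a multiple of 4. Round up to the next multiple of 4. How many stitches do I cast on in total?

20 / 4.5 = 4.444 sts per inch.
44.5 × 4.444 = 197.78 sts.
Next multiple of 4: 200.

CO 200 sts.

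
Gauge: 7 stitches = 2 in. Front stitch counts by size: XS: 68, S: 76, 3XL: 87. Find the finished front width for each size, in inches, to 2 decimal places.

7/2 = 3.5 sts per in.
XS: 68 / 3.5 = 19.429 → 19.43 in.
S: 76 / 3.5 = 21.714 → 21.71 in.
3XL: 87 / 3.5 = 24.857 → 24.86 in.

XS 19.43 inches; S 21.71 inches; 3XL 24.86 inches.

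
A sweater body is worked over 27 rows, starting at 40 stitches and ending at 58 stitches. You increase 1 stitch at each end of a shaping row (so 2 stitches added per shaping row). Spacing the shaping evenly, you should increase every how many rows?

Increase every 3rd row.

Stitches to add: |58 − 40| = 18.
Shaping rows needed: 18 / 2 = 9.
27 rows / 9 = every 3 rows.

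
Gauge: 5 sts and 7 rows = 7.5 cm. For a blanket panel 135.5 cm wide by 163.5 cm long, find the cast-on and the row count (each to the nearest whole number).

Cast on 90 stitches and work 153 rows.

Stitch gauge = 5/7.5 = 0.667 sts/cm; 135.5 × 0.667 = 90.33 → 90 sts.
Row gauge = 7/7.5 = 0.933 rows/cm; 163.5 × 0.933 = 152.60 → 153 rows.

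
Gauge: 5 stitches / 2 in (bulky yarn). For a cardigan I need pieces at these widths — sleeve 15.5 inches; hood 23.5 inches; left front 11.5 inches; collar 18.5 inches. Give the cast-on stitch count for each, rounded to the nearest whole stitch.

sleeve 39; hood 59; left front 29; collar 46.

Rate = 5/2 = 2.5 sts per in.
sleeve: 15.5 × 2.5 = 38.75 → 39.
hood: 23.5 × 2.5 = 58.75 → 59.
left front: 11.5 × 2.5 = 28.75 → 29.
collar: 18.5 × 2.5 = 46.25 → 46.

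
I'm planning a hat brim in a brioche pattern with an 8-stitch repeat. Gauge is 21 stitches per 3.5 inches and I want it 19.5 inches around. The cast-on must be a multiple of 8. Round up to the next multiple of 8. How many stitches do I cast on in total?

21 / 3.5 = 6 sts per inch.
19.5 × 6 = 117.00 sts.
Next multiple of 8: 120.

CO 120 sts.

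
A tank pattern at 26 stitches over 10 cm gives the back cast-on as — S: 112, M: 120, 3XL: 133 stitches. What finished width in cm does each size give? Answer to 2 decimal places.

26/10 = 2.6 sts per cm.
S: 112 / 2.6 = 43.077 → 43.08 cm.
M: 120 / 2.6 = 46.154 → 46.15 cm.
3XL: 133 / 2.6 = 51.154 → 51.15 cm.

S 43.08 cm; M 46.15 cm; 3XL 51.15 cm.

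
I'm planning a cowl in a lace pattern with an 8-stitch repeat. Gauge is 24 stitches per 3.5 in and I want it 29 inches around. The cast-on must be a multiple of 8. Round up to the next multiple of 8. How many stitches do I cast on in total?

Cast on 200 stitches.

24 / 3.5 = 6.857 sts per inch.
29 × 6.857 = 198.86 sts.
Next multiple of 8: 200.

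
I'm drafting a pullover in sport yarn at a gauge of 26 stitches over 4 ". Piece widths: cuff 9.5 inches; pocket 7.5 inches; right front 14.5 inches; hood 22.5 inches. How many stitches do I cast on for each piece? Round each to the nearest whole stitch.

cuff 62; pocket 49; right front 94; hood 146.

Rate = 26/4 = 6.5 sts per in.
cuff: 9.5 × 6.5 = 61.75 → 62.
pocket: 7.5 × 6.5 = 48.75 → 49.
right front: 14.5 × 6.5 = 94.25 → 94.
hood: 22.5 × 6.5 = 146.25 → 146.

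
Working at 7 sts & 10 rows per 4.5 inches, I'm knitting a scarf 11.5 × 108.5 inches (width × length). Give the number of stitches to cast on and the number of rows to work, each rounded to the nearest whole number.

Cast on 18 stitches and work 241 rows.

Stitch gauge = 7/4.5 = 1.556 sts/in; 11.5 × 1.556 = 17.89 → 18 sts.
Row gauge = 10/4.5 = 2.222 rows/in; 108.5 × 2.222 = 241.11 → 241 rows.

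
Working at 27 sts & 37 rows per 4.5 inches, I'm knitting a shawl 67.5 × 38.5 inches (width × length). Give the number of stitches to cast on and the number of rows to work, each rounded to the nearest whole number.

Cast on 405 stitches and work 317 rows.

Stitch gauge = 27/4.5 = 6 sts/in; 67.5 × 6 = 405.00 → 405 sts.
Row gauge = 37/4.5 = 8.222 rows/in; 38.5 × 8.222 = 316.56 → 317 rows.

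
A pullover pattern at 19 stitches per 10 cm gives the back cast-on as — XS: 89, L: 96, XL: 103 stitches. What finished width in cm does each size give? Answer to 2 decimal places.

XS 46.84 cm; L 50.53 cm; XL 54.21 cm.

19/10 = 1.9 sts per cm.
XS: 89 / 1.9 = 46.842 → 46.84 cm.
L: 96 / 1.9 = 50.526 → 50.53 cm.
XL: 103 / 1.9 = 54.211 → 54.21 cm.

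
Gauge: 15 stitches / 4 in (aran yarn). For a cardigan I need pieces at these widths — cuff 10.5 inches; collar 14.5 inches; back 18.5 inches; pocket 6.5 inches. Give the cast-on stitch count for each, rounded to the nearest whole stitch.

Rate = 15/4 = 3.75 sts per in.
cuff: 10.5 × 3.75 = 39.38 → 39.
collar: 14.5 × 3.75 = 54.38 → 54.
back: 18.5 × 3.75 = 69.38 → 69.
pocket: 6.5 × 3.75 = 24.38 → 24.

cuff 39; collar 54; back 69; pocket 24.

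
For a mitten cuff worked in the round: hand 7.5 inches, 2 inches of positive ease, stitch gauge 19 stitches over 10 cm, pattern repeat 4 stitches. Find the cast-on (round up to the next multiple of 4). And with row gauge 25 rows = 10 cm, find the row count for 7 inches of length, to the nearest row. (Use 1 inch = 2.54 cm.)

Finished = 7.5 + 2 = 9.5 inches.
9.5 inches × 2.54 = 24.13 cm.
19/10 = 1.9 sts per cm; 24.13 × 1.9 = 45.85 sts.
Next multiple of 4 → 48.
7 inches = 17.78 cm; × 2.5 = 44.45 → 44 rows.

Cast on 48 stitches; work 44 rows.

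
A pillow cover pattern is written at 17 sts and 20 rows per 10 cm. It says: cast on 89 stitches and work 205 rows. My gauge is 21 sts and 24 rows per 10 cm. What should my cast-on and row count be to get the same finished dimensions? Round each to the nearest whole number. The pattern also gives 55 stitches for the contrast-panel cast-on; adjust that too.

Cast on 110 stitches; work 246 rows; contrast-panel cast-on 68 stitches.

Stitches: 89 × 21/17 = 109.94 → 110.
Rows: 205 × 24/20 = 246.00 → 246.
contrast-panel cast-on: 55 × 21/17 = 67.94 → 68.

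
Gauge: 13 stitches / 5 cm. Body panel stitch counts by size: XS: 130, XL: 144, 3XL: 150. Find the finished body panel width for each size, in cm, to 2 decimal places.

XS 50.00 cm; XL 55.38 cm; 3XL 57.69 cm.

13/5 = 2.6 sts per cm.
XS: 130 / 2.6 = 50.000 → 50.00 cm.
XL: 144 / 2.6 = 55.385 → 55.38 cm.
3XL: 150 / 2.6 = 57.692 → 57.69 cm.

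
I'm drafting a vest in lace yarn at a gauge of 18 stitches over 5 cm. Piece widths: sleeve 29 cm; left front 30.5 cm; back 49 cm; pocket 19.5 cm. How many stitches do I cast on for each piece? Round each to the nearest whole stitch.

Rate = 18/5 = 3.6 sts per cm.
sleeve: 29 × 3.6 = 104.40 → 104.
left front: 30.5 × 3.6 = 109.80 → 110.
back: 49 × 3.6 = 176.40 → 176.
pocket: 19.5 × 3.6 = 70.20 → 70.

sleeve 104; left front 110; back 176; pocket 70.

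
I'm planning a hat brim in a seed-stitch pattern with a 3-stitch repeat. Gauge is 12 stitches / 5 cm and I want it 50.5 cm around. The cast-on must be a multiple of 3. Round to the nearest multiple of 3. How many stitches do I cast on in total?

12 / 5 = 2.4 sts per cm.
50.5 × 2.4 = 121.20 sts.
Nearest multiple of 3: 120.

120 stitches.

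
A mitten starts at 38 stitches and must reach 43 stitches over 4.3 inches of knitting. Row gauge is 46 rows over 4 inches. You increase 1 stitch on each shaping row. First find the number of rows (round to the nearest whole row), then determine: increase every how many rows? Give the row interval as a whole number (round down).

Increase every 9th row.

Rows = 4.3 × 11.5 = 49.4 → 49 rows.
Stitches to add: 5 → 5 shaping rows (at 1 st each).
49 / 5 = 9.80 → every 9 rows.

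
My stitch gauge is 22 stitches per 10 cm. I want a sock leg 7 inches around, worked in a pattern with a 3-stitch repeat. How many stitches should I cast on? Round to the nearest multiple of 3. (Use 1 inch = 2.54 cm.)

7 in = 7 × 2.54 = 17.78 cm.
22 / 10 = 2.2 sts/cm.
17.78 × 2.2 = 39.12 sts.
→ 39.

CO 39 sts.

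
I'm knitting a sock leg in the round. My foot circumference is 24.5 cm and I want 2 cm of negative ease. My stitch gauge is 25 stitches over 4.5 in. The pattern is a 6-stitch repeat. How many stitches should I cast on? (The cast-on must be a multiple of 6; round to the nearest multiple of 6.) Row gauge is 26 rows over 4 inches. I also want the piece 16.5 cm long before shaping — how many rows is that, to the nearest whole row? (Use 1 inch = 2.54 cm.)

Finished = 24.5 − 2 = 22.5 cm.
22.5 cm × 1/2.54 = 8.86 inches.
25/4.5 = 5.556 sts per in; 8.86 × 5.556 = 49.21 sts.
Nearest multiple of 6 → 48.
16.5 cm = 6.50 inches; × 6.5 = 42.22 → 42 rows.

Cast on 48 stitches; work 42 rows.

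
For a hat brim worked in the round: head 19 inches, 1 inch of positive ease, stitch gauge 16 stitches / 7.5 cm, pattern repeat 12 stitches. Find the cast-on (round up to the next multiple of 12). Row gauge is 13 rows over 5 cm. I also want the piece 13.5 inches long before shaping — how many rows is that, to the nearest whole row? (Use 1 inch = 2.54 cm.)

Cast on 120 stitches; work 89 rows.

Finished = 19 + 1 = 20 inches.
20 inches × 2.54 = 50.80 cm.
16/7.5 = 2.133 sts per cm; 50.80 × 2.133 = 108.37 sts.
Next multiple of 12 → 120.
13.5 inches = 34.29 cm; × 2.6 = 89.15 → 89 rows.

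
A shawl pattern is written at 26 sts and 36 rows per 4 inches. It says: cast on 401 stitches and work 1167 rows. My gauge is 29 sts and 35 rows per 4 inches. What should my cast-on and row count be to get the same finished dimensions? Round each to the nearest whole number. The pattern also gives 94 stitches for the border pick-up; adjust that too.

Stitches: 401 × 29/26 = 447.27 → 447.
Rows: 1167 × 35/36 = 1134.58 → 1135.
border pick-up: 94 × 29/26 = 104.85 → 105.

Cast on 447 stitches; work 1135 rows; border pick-up 105 stitches.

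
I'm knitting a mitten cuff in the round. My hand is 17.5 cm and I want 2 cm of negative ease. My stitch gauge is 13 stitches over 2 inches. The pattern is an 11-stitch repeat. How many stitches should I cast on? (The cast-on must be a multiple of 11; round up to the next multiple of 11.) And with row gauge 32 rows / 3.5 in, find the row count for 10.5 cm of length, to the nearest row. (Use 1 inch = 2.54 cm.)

Cast on 44 stitches; work 38 rows.

Finished = 17.5 − 2 = 15.5 cm.
15.5 cm × 1/2.54 = 6.10 inches.
13/2 = 6.5 sts per in; 6.10 × 6.5 = 39.67 sts.
Next multiple of 11 → 44.
10.5 cm = 4.13 inches; × 9.143 = 37.80 → 38 rows.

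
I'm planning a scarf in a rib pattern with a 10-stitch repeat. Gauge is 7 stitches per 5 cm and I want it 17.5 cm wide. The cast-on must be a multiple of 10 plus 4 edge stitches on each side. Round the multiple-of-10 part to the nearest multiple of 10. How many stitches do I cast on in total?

CO 28 sts.

7 / 5 = 1.4 sts per cm.
17.5 × 1.4 = 24.50 sts.
Less 8 edge sts → 16.50 for the repeat.
Nearest multiple of 10: 20.
Add back 8 edge sts → 28.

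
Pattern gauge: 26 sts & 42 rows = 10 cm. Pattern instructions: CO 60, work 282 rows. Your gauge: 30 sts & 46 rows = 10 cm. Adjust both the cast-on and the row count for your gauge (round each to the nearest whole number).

Stitches: 60 × 30/26 = 69.23 → 69.
Rows: 282 × 46/42 = 308.86 → 309.

Cast on 69 stitches; work 309 rows.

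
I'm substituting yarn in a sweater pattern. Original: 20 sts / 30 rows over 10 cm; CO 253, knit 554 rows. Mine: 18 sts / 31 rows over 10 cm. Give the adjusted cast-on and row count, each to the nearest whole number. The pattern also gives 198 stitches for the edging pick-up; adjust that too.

Stitches: 253 × 18/20 = 227.70 → 228.
Rows: 554 × 31/30 = 572.47 → 572.
edging pick-up: 198 × 18/20 = 178.20 → 178.

Cast on 228 stitches; work 572 rows; edging pick-up 178 stitches.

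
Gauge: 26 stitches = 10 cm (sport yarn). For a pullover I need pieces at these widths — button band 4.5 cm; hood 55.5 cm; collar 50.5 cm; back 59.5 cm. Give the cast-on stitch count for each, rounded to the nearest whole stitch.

button band 12; hood 144; collar 131; back 155.

Rate = 26/10 = 2.6 sts per cm.
button band: 4.5 × 2.6 = 11.70 → 12.
hood: 55.5 × 2.6 = 144.30 → 144.
collar: 50.5 × 2.6 = 131.30 → 131.
back: 59.5 × 2.6 = 154.70 → 155.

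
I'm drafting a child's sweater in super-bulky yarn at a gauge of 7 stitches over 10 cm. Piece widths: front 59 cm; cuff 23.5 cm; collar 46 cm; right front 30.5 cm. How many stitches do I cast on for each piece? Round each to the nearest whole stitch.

front 41; cuff 16; collar 32; right front 21.

Rate = 7/10 = 0.7 sts per cm.
front: 59 × 0.7 = 41.30 → 41.
cuff: 23.5 × 0.7 = 16.45 → 16.
collar: 46 × 0.7 = 32.20 → 32.
right front: 30.5 × 0.7 = 21.35 → 21.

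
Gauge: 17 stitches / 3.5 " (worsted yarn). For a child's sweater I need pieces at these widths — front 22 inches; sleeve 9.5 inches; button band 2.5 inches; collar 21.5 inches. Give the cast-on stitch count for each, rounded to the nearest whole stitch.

Rate = 17/3.5 = 4.857 sts per in.
front: 22 × 4.857 = 106.86 → 107.
sleeve: 9.5 × 4.857 = 46.14 → 46.
button band: 2.5 × 4.857 = 12.14 → 12.
collar: 21.5 × 4.857 = 104.43 → 104.

front 107; sleeve 46; button band 12; collar 104.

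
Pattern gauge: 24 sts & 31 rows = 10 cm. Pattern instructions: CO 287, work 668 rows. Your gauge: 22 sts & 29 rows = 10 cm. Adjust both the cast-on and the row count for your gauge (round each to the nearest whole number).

Cast on 263 stitches; work 625 rows.

Stitches: 287 × 22/24 = 263.08 → 263.
Rows: 668 × 29/31 = 624.90 → 625.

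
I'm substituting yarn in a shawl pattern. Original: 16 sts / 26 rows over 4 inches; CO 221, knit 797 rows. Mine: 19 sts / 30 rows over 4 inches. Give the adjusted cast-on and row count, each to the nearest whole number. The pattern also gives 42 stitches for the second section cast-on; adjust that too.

Cast on 262 stitches; work 920 rows; second section cast-on 50 stitches.

Stitches: 221 × 19/16 = 262.44 → 262.
Rows: 797 × 30/26 = 919.62 → 920.
second section cast-on: 42 × 19/16 = 49.88 → 50.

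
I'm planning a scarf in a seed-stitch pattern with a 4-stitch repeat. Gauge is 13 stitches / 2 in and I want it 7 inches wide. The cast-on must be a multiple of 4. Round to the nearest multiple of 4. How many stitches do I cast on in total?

Cast on 44 stitches.

13 / 2 = 6.5 sts per inch.
7 × 6.5 = 45.50 sts.
Nearest multiple of 4: 44.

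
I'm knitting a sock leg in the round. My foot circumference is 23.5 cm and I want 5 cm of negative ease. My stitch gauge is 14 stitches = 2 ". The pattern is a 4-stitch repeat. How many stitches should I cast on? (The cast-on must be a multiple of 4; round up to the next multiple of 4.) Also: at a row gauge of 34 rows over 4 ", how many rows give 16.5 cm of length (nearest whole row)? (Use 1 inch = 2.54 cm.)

Finished = 23.5 − 5 = 18.5 cm.
18.5 cm × 1/2.54 = 7.28 inches.
14/2 = 7 sts per in; 7.28 × 7 = 50.98 sts.
Next multiple of 4 → 52.
16.5 cm = 6.50 inches; × 8.5 = 55.22 → 55 rows.

Cast on 52 stitches; work 55 rows.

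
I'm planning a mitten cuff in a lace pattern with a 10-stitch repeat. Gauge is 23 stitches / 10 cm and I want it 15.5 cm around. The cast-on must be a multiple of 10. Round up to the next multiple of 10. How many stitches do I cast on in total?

CO 40 sts.

23 / 10 = 2.3 sts per cm.
15.5 × 2.3 = 35.65 sts.
Next multiple of 10: 40.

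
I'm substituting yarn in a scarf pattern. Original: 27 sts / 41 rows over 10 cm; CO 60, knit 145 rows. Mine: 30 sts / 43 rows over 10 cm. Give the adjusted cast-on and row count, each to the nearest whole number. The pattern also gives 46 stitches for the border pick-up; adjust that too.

Cast on 67 stitches; work 152 rows; border pick-up 51 stitches.

Stitches: 60 × 30/27 = 66.67 → 67.
Rows: 145 × 43/41 = 152.07 → 152.
border pick-up: 46 × 30/27 = 51.11 → 51.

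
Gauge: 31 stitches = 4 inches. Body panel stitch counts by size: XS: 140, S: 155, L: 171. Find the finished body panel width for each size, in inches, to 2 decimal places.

31/4 = 7.75 sts per in.
XS: 140 / 7.75 = 18.065 → 18.06 in.
S: 155 / 7.75 = 20.000 → 20.00 in.
L: 171 / 7.75 = 22.065 → 22.06 in.

XS 18.06 inches; S 20.00 inches; L 22.06 inches.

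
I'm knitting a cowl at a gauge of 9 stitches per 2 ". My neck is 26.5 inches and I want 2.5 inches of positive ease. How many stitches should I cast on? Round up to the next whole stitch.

131 stitches.

Finished = 26.5 + 2.5 = 29 in.
9 / 2 = 4.5 sts per inch.
29.00 × 4.5 = 130.50 sts.
→ 131 sts.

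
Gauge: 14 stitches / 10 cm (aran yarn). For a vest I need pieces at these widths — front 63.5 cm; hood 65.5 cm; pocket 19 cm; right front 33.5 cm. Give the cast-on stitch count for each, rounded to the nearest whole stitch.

front 89; hood 92; pocket 27; right front 47.

Rate = 14/10 = 1.4 sts per cm.
front: 63.5 × 1.4 = 88.90 → 89.
hood: 65.5 × 1.4 = 91.70 → 92.
pocket: 19 × 1.4 = 26.60 → 27.
right front: 33.5 × 1.4 = 46.90 → 47.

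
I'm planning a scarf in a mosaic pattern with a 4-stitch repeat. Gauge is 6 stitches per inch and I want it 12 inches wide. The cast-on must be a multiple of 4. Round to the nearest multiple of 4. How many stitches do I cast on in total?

Cast on 72 stitches.

6 / 1 = 6 sts per inch.
12 × 6 = 72.00 sts.
Nearest multiple of 4: 72.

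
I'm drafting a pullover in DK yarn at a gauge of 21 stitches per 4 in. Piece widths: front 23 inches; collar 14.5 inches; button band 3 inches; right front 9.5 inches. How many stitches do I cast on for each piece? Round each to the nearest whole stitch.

Rate = 21/4 = 5.25 sts per in.
front: 23 × 5.25 = 120.75 → 121.
collar: 14.5 × 5.25 = 76.12 → 76.
button band: 3 × 5.25 = 15.75 → 16.
right front: 9.5 × 5.25 = 49.88 → 50.

front 121; collar 76; button band 16; right front 50.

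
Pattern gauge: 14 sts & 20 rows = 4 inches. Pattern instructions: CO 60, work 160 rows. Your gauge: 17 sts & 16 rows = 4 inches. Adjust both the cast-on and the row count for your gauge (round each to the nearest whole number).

Stitches: 60 × 17/14 = 72.86 → 73.
Rows: 160 × 16/20 = 128.00 → 128.

Cast on 73 stitches; work 128 rows.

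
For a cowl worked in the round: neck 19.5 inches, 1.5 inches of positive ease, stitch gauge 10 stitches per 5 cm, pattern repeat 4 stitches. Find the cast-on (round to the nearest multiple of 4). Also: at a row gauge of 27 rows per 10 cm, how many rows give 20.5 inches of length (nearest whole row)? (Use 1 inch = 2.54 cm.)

Cast on 108 stitches; work 141 rows.

Finished = 19.5 + 1.5 = 21 inches.
21 inches × 2.54 = 53.34 cm.
10/5 = 2 sts per cm; 53.34 × 2 = 106.68 sts.
Nearest multiple of 4 → 108.
20.5 inches = 52.07 cm; × 2.7 = 140.59 → 141 rows.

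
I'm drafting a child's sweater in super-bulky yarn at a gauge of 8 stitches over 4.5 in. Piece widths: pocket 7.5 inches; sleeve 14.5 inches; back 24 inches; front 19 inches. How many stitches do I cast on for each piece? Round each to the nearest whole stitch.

Rate = 8/4.5 = 1.778 sts per in.
pocket: 7.5 × 1.778 = 13.33 → 13.
sleeve: 14.5 × 1.778 = 25.78 → 26.
back: 24 × 1.778 = 42.67 → 43.
front: 19 × 1.778 = 33.78 → 34.

pocket 13; sleeve 26; back 43; front 34.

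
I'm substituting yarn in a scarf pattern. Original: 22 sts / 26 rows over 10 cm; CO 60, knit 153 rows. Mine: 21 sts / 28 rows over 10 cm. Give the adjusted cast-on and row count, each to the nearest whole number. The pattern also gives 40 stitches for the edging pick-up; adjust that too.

Cast on 57 stitches; work 165 rows; edging pick-up 38 stitches.

Stitches: 60 × 21/22 = 57.27 → 57.
Rows: 153 × 28/26 = 164.77 → 165.
edging pick-up: 40 × 21/22 = 38.18 → 38.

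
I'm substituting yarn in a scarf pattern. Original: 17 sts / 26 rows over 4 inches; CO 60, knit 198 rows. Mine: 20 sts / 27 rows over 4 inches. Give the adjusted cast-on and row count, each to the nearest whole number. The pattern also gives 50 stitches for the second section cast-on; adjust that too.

Stitches: 60 × 20/17 = 70.59 → 71.
Rows: 198 × 27/26 = 205.62 → 206.
second section cast-on: 50 × 20/17 = 58.82 → 59.

Cast on 71 stitches; work 206 rows; second section cast-on 59 stitches.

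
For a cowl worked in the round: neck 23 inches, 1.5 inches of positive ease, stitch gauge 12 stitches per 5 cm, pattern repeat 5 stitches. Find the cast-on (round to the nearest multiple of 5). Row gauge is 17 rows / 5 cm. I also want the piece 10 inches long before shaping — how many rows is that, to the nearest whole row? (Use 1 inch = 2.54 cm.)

Cast on 150 stitches; work 86 rows.

Finished = 23 + 1.5 = 24.5 inches.
24.5 inches × 2.54 = 62.23 cm.
12/5 = 2.4 sts per cm; 62.23 × 2.4 = 149.35 sts.
Nearest multiple of 5 → 150.
10 inches = 25.40 cm; × 3.4 = 86.36 → 86 rows.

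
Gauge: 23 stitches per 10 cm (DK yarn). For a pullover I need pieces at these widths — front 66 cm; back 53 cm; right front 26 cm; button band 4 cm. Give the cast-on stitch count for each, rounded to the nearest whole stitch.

Rate = 23/10 = 2.3 sts per cm.
front: 66 × 2.3 = 151.80 → 152.
back: 53 × 2.3 = 121.90 → 122.
right front: 26 × 2.3 = 59.80 → 60.
button band: 4 × 2.3 = 9.20 → 9.

front 152; back 122; right front 60; button band 9.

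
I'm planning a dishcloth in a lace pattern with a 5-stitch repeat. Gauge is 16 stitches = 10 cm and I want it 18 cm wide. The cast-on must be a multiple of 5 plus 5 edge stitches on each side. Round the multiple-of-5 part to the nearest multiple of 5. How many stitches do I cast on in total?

Cast on 30 stitches.

16 / 10 = 1.6 sts per cm.
18 × 1.6 = 28.80 sts.
Less 10 edge sts → 18.80 for the repeat.
Nearest multiple of 5: 20.
Add back 10 edge sts → 30.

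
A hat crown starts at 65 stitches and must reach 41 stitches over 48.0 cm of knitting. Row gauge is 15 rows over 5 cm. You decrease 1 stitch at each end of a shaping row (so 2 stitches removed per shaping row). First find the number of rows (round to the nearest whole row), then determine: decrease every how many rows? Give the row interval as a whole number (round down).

Rows = 48.0 × 3 = 144.0 → 144 rows.
Stitches to remove: 24 → 12 shaping rows (at 2 st each).
144 / 12 = 12.00 → every 12 rows.

Decrease every 12th row.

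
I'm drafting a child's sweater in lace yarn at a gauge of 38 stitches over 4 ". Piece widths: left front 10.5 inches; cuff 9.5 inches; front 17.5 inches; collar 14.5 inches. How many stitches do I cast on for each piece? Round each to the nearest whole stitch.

Rate = 38/4 = 9.5 sts per in.
left front: 10.5 × 9.5 = 99.75 → 100.
cuff: 9.5 × 9.5 = 90.25 → 90.
front: 17.5 × 9.5 = 166.25 → 166.
collar: 14.5 × 9.5 = 137.75 → 138.

left front 100; cuff 90; front 166; collar 138.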